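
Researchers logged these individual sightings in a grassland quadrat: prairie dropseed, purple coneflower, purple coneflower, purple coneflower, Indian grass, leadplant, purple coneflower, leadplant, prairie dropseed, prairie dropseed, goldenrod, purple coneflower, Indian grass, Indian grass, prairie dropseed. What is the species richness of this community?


Total individuals logged = 15
Distinct species (count of individuals): prairie dropseed (4), purple coneflower (5), Indian grass (3), leadplant (2), goldenrod (1)
Species richness = number of distinct species = 5

5


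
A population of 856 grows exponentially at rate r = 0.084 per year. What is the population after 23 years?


r*t = 0.084 * 23 = 1.932
exp(1.932) = 6.90330
N = 856 * 6.90330 = 5909.22 ≈ 5909

5909


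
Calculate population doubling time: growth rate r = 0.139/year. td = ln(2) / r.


td = ln(2) / 0.139 = 0.693147 / 0.139 = 4.98667 ≈ 5.0 years

5.0 years


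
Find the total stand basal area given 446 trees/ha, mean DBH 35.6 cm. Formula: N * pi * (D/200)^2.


(D/200)^2 = (35.6/200)^2 = 0.178^2 = 0.031684
Individual BA = 3.141593 * 0.031684 = 0.0995382 m^2
Stand BA = 446 * 0.0995382 = 44.3940 ≈ 44.39 m^2/ha

44.39 m^2/ha


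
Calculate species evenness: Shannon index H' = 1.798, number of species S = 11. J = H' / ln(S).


ln(11) = 2.39790
J = H' / ln(S) = 1.798 / 2.39790 = 0.749823 ≈ 0.7498

0.7498


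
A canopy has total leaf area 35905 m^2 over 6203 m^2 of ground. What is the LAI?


LAI = 35905 / 6203 = 5.7883 ≈ 5.79

5.79


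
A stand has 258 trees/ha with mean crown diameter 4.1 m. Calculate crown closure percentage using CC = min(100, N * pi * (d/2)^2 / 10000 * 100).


(d/2)^2 = (4.1/2)^2 = 2.05^2 = 4.2025
Crown area = 3.141593 * 4.2025 = 13.2025 m^2
N * area / 10000 * 100 = 258 * 13.2025 / 10000 * 100 = 34.0625
CC = min(100, 34.0625) = 34.0625 ≈ 34.1%

34.1%


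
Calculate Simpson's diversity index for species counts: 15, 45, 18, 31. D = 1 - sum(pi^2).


Total N = 15 + 45 + 18 + 31 = 109
Per-species terms:
  p = 15/109 = 0.137615; p^2 = 0.137615^2 = 0.018938
  p = 45/109 = 0.412844; p^2 = 0.412844^2 = 0.170440
  p = 18/109 = 0.165138; p^2 = 0.165138^2 = 0.027271
  p = 31/109 = 0.284404; p^2 = 0.284404^2 = 0.080886
sum(p^2) = 0.018938 + 0.170440 + 0.027271 + 0.080886 = 0.297535
D = 1 - 0.297535 = 0.702465 ≈ 0.7025

0.7025


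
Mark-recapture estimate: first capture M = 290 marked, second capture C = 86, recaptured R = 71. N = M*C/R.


N = M * C / R = 290 * 86 / 71 = 24940 / 71 = 351.27 ≈ 351

351 individuals


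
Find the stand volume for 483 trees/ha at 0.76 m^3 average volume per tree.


V_stand = 483 * 0.76 = 367.08 ≈ 367.1 m^3/ha

367.1 m^3/ha


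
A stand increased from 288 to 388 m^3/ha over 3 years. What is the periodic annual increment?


PAI = (V2 - V1) / period = (388 - 288) / 3 = 100 / 3 = 33.3333 ≈ 33.33 m^3/ha/yr

33.33 m^3/ha/yr


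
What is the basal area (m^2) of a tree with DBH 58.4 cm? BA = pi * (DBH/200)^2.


D/200 = 58.4/200 = 0.292 m
(D/200)^2 = 0.292^2 = 0.085264
BA = 3.141593 * 0.085264 = 0.267865 ≈ 0.2679 m^2

0.2679 m^2


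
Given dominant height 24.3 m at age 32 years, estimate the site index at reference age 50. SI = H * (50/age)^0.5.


50/32 = 1.56250
(1.56250)^0.5 = 1.25000
SI = 24.3 * 1.25000 = 30.3750 ≈ 30.4 m

30.4 m


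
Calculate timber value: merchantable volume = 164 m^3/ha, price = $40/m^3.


Value = 164 * 40 = $6560/ha

$6560/ha


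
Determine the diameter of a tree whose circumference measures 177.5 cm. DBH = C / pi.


DBH = C / pi = 177.5 / 3.141593 = 56.5000 ≈ 56.50 cm

56.50 cm


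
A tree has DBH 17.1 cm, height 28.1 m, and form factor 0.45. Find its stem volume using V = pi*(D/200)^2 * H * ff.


(D/200)^2 = (17.1/200)^2 = 0.0855^2 = 0.00731025
BA = 3.141593 * 0.00731025 = 0.0229658 m^2
V = 0.0229658 * 28.1 * 0.45 = 0.290403 ≈ 0.290 m^3

0.290 m^3


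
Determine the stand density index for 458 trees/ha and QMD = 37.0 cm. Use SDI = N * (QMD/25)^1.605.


QMD/25 = 37.0/25 = 1.48
(1.48)^1.605 = exp(1.605 * ln(1.48)) = exp(1.605 * 0.392042) = exp(0.629227) = 1.87616
SDI = 458 * 1.87616 = 859.281 ≈ 859

859


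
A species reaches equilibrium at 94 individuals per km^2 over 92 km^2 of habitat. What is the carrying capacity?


K = 94 * 92 = 8648 individuals

8648 individuals


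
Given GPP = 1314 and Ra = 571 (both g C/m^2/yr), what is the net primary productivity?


NPP = GPP - Ra = 1314 - 571 = 743 g C/m^2/yr

743 g C/m^2/yr


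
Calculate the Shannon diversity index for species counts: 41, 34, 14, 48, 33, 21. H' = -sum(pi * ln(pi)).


Total N = 41 + 34 + 14 + 48 + 33 + 21 = 191
Per-species terms:
  p = 41/191 = 0.214660; ln(p) = -1.538700; p*ln(p) = 0.214660 * (-1.538700) = -0.330297
  p = 34/191 = 0.178010; ln(p) = -1.725916; p*ln(p) = 0.178010 * (-1.725916) = -0.307230
  p = 14/191 = 0.073298; ln(p) = -2.613222; p*ln(p) = 0.073298 * (-2.613222) = -0.191544
  p = 48/191 = 0.251309; ln(p) = -1.381072; p*ln(p) = 0.251309 * (-1.381072) = -0.347076
  p = 33/191 = 0.172775; ln(p) = -1.755765; p*ln(p) = 0.172775 * (-1.755765) = -0.303352
  p = 21/191 = 0.109948; ln(p) = -2.207748; p*ln(p) = 0.109948 * (-2.207748) = -0.242737
sum(p*ln(p)) = (-0.330297) + (-0.307230) + (-0.191544) + (-0.347076) + (-0.303352) + (-0.242737) = -1.722236
H' = -(-1.722236) = 1.722236 ≈ 1.7222

1.7222


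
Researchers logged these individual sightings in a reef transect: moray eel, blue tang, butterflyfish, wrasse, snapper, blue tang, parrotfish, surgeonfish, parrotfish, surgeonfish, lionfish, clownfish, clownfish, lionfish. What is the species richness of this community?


Total individuals logged = 14
Distinct species (count of individuals): moray eel (1), blue tang (2), butterflyfish (1), wrasse (1), snapper (1), parrotfish (2), surgeonfish (2), lionfish (2), clownfish (2)
Species richness = number of distinct species = 9

9


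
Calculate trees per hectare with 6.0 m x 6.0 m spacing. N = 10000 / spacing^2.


N = 10000 / 6.0^2 = 10000 / 36 = 277.778 ≈ 278 trees/ha

278 trees/ha


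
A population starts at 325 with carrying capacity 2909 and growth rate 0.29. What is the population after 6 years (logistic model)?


(K - N0)/N0 = (2909 - 325)/325 = 2584/325 = 7.95077
r*t = 0.29 * 6 = 1.74; exp(-1.74) = 0.175520
7.95077 * 0.175520 = 1.39552
1 + 1.39552 = 2.39552
N = 2909 / 2.39552 = 1214.35 ≈ 1214

1214


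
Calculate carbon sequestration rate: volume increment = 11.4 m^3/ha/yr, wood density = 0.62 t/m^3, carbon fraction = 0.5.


C = 11.4 * 0.62 * 0.5 = 3.534 ≈ 3.53 t C/ha/yr

3.53 t C/ha/yr


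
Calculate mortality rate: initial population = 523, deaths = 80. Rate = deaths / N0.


Mortality rate = 80 / 523 = 0.152964 ≈ 0.1530

0.1530


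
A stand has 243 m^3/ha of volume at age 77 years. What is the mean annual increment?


MAI = 243 / 77 = 3.1558 ≈ 3.16 m^3/ha/yr

3.16 m^3/ha/yr


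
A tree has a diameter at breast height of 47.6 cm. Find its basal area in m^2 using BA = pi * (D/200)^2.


D/200 = 47.6/200 = 0.238 m
(D/200)^2 = 0.238^2 = 0.056644
BA = 3.141593 * 0.056644 = 0.177952 ≈ 0.1780 m^2

0.1780 m^2


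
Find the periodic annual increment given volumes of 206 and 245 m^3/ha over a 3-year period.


PAI = (V2 - V1) / period = (245 - 206) / 3 = 39 / 3 = 13.00 m^3/ha/yr

13.00 m^3/ha/yr


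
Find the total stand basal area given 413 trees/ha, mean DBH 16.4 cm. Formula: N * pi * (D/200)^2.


(D/200)^2 = (16.4/200)^2 = 0.082^2 = 0.006724
Individual BA = 3.141593 * 0.006724 = 0.0211241 m^2
Stand BA = 413 * 0.0211241 = 8.72425 ≈ 8.72 m^2/ha

8.72 m^2/ha


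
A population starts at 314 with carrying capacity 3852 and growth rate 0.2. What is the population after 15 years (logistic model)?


(K - N0)/N0 = (3852 - 314)/314 = 3538/314 = 11.2675
r*t = 0.2 * 15 = 3; exp(-3) = 0.0497871
11.2675 * 0.0497871 = 0.560976
1 + 0.560976 = 1.56098
N = 3852 / 1.56098 = 2467.68 ≈ 2468

2468


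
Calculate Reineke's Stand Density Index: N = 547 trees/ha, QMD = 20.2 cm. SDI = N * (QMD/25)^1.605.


QMD/25 = 20.2/25 = 0.808
(0.808)^1.605 = exp(1.605 * ln(0.808)) = exp(1.605 * (-0.213193)) = exp(-0.342175) = 0.710224
SDI = 547 * 0.710224 = 388.493 ≈ 388

388


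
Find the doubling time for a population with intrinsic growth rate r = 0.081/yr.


td = ln(2) / 0.081 = 0.693147 / 0.081 = 8.55737 ≈ 8.6 years

8.6 years


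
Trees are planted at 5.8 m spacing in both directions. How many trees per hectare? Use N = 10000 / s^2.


N = 10000 / 5.8^2 = 10000 / 33.64 = 297.265 ≈ 297 trees/ha

297 trees/ha


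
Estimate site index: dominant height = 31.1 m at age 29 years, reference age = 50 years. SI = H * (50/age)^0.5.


50/29 = 1.72414
(1.72414)^0.5 = 1.31307
SI = 31.1 * 1.31307 = 40.8365 ≈ 40.8 m

40.8 m


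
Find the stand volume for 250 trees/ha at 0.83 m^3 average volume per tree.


V_stand = 250 * 0.83 = 207.5 m^3/ha

207.5 m^3/ha


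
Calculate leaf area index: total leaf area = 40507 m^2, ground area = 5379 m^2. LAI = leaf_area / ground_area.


LAI = 40507 / 5379 = 7.5306 ≈ 7.53

7.53


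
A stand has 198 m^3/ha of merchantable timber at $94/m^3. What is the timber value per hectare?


Value = 198 * 94 = $18612/ha

$18612/ha


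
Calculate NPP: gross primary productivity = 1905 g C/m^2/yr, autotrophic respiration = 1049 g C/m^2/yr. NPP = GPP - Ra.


NPP = GPP - Ra = 1905 - 1049 = 856 g C/m^2/yr

856 g C/m^2/yr


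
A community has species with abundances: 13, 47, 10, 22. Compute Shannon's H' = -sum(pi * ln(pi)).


Total N = 13 + 47 + 10 + 22 = 92
Per-species terms:
  p = 13/92 = 0.141304; ln(p) = -1.956842; p*ln(p) = 0.141304 * (-1.956842) = -0.276510
  p = 47/92 = 0.510870; ln(p) = -0.671640; p*ln(p) = 0.510870 * (-0.671640) = -0.343121
  p = 10/92 = 0.108696; ln(p) = -2.219200; p*ln(p) = 0.108696 * (-2.219200) = -0.241218
  p = 22/92 = 0.239130; ln(p) = -1.430748; p*ln(p) = 0.239130 * (-1.430748) = -0.342135
sum(p*ln(p)) = (-0.276510) + (-0.343121) + (-0.241218) + (-0.342135) = -1.202984
H' = -(-1.202984) = 1.202984 ≈ 1.2030

1.2030


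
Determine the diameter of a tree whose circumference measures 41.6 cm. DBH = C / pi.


DBH = C / pi = 41.6 / 3.141593 = 13.2417 ≈ 13.24 cm

13.24 cm


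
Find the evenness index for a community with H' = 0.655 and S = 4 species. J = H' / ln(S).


ln(4) = 1.38629
J = H' / ln(S) = 0.655 / 1.38629 = 0.472484 ≈ 0.4725

0.4725


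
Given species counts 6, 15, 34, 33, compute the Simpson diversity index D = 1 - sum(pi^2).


Total N = 6 + 15 + 34 + 33 = 88
Per-species terms:
  p = 6/88 = 0.068182; p^2 = 0.068182^2 = 0.004649
  p = 15/88 = 0.170455; p^2 = 0.170455^2 = 0.029055
  p = 34/88 = 0.386364; p^2 = 0.386364^2 = 0.149277
  p = 33/88 = 0.375000; p^2 = 0.375000^2 = 0.140625
sum(p^2) = 0.004649 + 0.029055 + 0.149277 + 0.140625 = 0.323606
D = 1 - 0.323606 = 0.676394 ≈ 0.6764

0.6764


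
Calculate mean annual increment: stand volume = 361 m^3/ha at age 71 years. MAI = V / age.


MAI = 361 / 71 = 5.0845 ≈ 5.08 m^3/ha/yr

5.08 m^3/ha/yr


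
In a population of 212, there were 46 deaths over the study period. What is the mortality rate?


Mortality rate = 46 / 212 = 0.216981 ≈ 0.2170

0.2170


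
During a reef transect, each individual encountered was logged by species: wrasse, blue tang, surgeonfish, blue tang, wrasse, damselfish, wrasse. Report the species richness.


Total individuals logged = 7
Distinct species (count of individuals): wrasse (3), blue tang (2), surgeonfish (1), damselfish (1)
Species richness = number of distinct species = 4

4


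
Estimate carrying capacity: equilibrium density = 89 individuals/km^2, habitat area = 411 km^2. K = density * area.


K = 89 * 411 = 36579 individuals

36579 individuals


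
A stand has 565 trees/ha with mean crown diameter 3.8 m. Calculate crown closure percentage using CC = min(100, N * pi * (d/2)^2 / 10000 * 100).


(d/2)^2 = (3.8/2)^2 = 1.9^2 = 3.61
Crown area = 3.141593 * 3.61 = 11.3412 m^2
N * area / 10000 * 100 = 565 * 11.3412 / 10000 * 100 = 64.0778
CC = min(100, 64.0778) = 64.0778 ≈ 64.1%

64.1%


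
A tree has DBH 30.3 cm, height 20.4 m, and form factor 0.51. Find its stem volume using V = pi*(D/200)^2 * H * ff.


(D/200)^2 = (30.3/200)^2 = 0.1515^2 = 0.02295225
BA = 3.141593 * 0.02295225 = 0.0721066 m^2
V = 0.0721066 * 20.4 * 0.51 = 0.750197 ≈ 0.750 m^3

0.750 m^3


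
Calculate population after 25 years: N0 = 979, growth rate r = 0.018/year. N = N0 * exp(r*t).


r*t = 0.018 * 25 = 0.45
exp(0.45) = 1.56831
N = 979 * 1.56831 = 1535.38 ≈ 1535

1535


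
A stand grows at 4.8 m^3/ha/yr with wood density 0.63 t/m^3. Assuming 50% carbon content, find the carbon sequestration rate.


C = 4.8 * 0.63 * 0.5 = 1.512 ≈ 1.51 t C/ha/yr

1.51 t C/ha/yr


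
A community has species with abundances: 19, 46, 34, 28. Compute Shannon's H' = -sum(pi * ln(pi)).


Total N = 19 + 46 + 34 + 28 = 127
Per-species terms:
  p = 19/127 = 0.149606; ln(p) = -1.899750; p*ln(p) = 0.149606 * (-1.899750) = -0.284214
  p = 46/127 = 0.362205; ln(p) = -1.015545; p*ln(p) = 0.362205 * (-1.015545) = -0.367835
  p = 34/127 = 0.267717; ln(p) = -1.317825; p*ln(p) = 0.267717 * (-1.317825) = -0.352804
  p = 28/127 = 0.220472; ln(p) = -1.511985; p*ln(p) = 0.220472 * (-1.511985) = -0.333350
sum(p*ln(p)) = (-0.284214) + (-0.367835) + (-0.352804) + (-0.333350) = -1.338203
H' = -(-1.338203) = 1.338203 ≈ 1.3382

1.3382


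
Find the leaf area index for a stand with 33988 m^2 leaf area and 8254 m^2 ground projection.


LAI = 33988 / 8254 = 4.1178 ≈ 4.12

4.12


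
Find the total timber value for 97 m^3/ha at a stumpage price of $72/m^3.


Value = 97 * 72 = $6984/ha

$6984/ha


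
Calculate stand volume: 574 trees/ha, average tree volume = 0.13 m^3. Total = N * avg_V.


V_stand = 574 * 0.13 = 74.62 ≈ 74.6 m^3/ha

74.6 m^3/ha


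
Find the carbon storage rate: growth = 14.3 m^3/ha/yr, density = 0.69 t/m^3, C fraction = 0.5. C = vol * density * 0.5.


C = 14.3 * 0.69 * 0.5 = 4.9335 ≈ 4.93 t C/ha/yr

4.93 t C/ha/yr


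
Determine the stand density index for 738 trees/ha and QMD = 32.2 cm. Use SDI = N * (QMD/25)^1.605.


QMD/25 = 32.2/25 = 1.288
(1.288)^1.605 = exp(1.605 * ln(1.288)) = exp(1.605 * 0.253091) = exp(0.406211) = 1.50112
SDI = 738 * 1.50112 = 1107.83 ≈ 1108

1108


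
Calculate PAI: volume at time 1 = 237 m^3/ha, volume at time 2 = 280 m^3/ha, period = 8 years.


PAI = (V2 - V1) / period = (280 - 237) / 8 = 43 / 8 = 5.3750 ≈ 5.38 m^3/ha/yr

5.38 m^3/ha/yr


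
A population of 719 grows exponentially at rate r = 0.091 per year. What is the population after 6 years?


r*t = 0.091 * 6 = 0.546
exp(0.546) = 1.72633
N = 719 * 1.72633 = 1241.23 ≈ 1241

1241


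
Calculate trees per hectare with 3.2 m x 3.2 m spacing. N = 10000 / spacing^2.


N = 10000 / 3.2^2 = 10000 / 10.24 = 976.563 ≈ 977 trees/ha

977 trees/ha


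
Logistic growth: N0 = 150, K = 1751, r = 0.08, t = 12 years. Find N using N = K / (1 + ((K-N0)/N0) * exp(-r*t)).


(K - N0)/N0 = (1751 - 150)/150 = 1601/150 = 10.6733
r*t = 0.08 * 12 = 0.96; exp(-0.96) = 0.382893
10.6733 * 0.382893 = 4.08673
1 + 4.08673 = 5.08673
N = 1751 / 5.08673 = 344.229 ≈ 344

344


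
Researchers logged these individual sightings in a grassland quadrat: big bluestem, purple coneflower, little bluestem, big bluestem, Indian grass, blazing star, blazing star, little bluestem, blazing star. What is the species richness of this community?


Total individuals logged = 9
Distinct species (count of individuals): big bluestem (2), purple coneflower (1), little bluestem (2), Indian grass (1), blazing star (3)
Species richness = number of distinct species = 5

5


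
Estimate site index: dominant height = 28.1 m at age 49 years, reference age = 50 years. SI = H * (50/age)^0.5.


50/49 = 1.02041
(1.02041)^0.5 = 1.01015
SI = 28.1 * 1.01015 = 28.3852 ≈ 28.4 m

28.4 m


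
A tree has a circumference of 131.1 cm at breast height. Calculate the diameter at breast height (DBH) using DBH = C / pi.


DBH = C / pi = 131.1 / 3.141593 = 41.7304 ≈ 41.73 cm

41.73 cm


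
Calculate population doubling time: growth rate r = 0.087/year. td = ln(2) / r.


td = ln(2) / 0.087 = 0.693147 / 0.087 = 7.96721 ≈ 8.0 years

8.0 years


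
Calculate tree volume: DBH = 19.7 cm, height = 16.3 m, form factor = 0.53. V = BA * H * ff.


(D/200)^2 = (19.7/200)^2 = 0.0985^2 = 0.00970225
BA = 3.141593 * 0.00970225 = 0.0304805 m^2
V = 0.0304805 * 16.3 * 0.53 = 0.263321 ≈ 0.263 m^3

0.263 m^3


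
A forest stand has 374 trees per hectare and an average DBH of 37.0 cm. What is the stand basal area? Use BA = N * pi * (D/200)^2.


(D/200)^2 = (37.0/200)^2 = 0.185^2 = 0.034225
Individual BA = 3.141593 * 0.034225 = 0.107521 m^2
Stand BA = 374 * 0.107521 = 40.2129 ≈ 40.21 m^2/ha

40.21 m^2/ha


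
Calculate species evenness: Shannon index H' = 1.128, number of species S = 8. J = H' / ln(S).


ln(8) = 2.07944
J = H' / ln(S) = 1.128 / 2.07944 = 0.542454 ≈ 0.5425

0.5425


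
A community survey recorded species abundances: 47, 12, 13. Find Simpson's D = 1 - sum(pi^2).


Total N = 47 + 12 + 13 = 72
Per-species terms:
  p = 47/72 = 0.652778; p^2 = 0.652778^2 = 0.426119
  p = 12/72 = 0.166667; p^2 = 0.166667^2 = 0.027778
  p = 13/72 = 0.180556; p^2 = 0.180556^2 = 0.032600
sum(p^2) = 0.426119 + 0.027778 + 0.032600 = 0.486497
D = 1 - 0.486497 = 0.513503 ≈ 0.5135

0.5135


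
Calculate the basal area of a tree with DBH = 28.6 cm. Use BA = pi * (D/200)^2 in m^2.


D/200 = 28.6/200 = 0.143 m
(D/200)^2 = 0.143^2 = 0.020449
BA = 3.141593 * 0.020449 = 0.0642424 ≈ 0.0642 m^2

0.0642 m^2


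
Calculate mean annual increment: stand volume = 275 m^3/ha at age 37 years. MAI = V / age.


MAI = 275 / 37 = 7.4324 ≈ 7.43 m^3/ha/yr

7.43 m^3/ha/yr


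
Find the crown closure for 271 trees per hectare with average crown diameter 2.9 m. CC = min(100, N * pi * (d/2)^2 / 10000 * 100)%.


(d/2)^2 = (2.9/2)^2 = 1.45^2 = 2.1025
Crown area = 3.141593 * 2.1025 = 6.60520 m^2
N * area / 10000 * 100 = 271 * 6.60520 / 10000 * 100 = 17.9001
CC = min(100, 17.9001) = 17.9001 ≈ 17.9%

17.9%


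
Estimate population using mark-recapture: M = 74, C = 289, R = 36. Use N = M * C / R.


N = M * C / R = 74 * 289 / 36 = 21386 / 36 = 594.06 ≈ 594

594 individuals


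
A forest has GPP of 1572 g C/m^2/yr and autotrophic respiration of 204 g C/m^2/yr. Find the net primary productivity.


NPP = GPP - Ra = 1572 - 204 = 1368 g C/m^2/yr

1368 g C/m^2/yr


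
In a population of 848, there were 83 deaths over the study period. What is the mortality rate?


Mortality rate = 83 / 848 = 0.097877 ≈ 0.0979

0.0979


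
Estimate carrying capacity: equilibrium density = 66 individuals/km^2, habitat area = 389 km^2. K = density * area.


K = 66 * 389 = 25674 individuals

25674 individuals


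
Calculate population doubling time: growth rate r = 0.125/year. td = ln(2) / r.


td = ln(2) / 0.125 = 0.693147 / 0.125 = 5.54518 ≈ 5.5 years

5.5 years


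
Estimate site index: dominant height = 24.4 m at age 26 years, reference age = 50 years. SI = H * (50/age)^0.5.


50/26 = 1.92308
(1.92308)^0.5 = 1.38675
SI = 24.4 * 1.38675 = 33.8367 ≈ 33.8 m

33.8 m


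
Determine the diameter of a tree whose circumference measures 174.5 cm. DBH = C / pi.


DBH = C / pi = 174.5 / 3.141593 = 55.5451 ≈ 55.55 cm

55.55 cm


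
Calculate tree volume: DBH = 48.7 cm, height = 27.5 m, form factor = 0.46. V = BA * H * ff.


(D/200)^2 = (48.7/200)^2 = 0.2435^2 = 0.05929225
BA = 3.141593 * 0.05929225 = 0.186272 m^2
V = 0.186272 * 27.5 * 0.46 = 2.35634 ≈ 2.356 m^3

2.356 m^3


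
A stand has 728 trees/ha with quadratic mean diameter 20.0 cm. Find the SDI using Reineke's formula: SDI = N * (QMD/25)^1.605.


QMD/25 = 20.0/25 = 0.8
(0.8)^1.605 = exp(1.605 * ln(0.8)) = exp(1.605 * (-0.223144)) = exp(-0.358146) = 0.698971
SDI = 728 * 0.698971 = 508.851 ≈ 509

509


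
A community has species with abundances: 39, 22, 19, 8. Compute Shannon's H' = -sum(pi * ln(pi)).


Total N = 39 + 22 + 19 + 8 = 88
Per-species terms:
  p = 39/88 = 0.443182; ln(p) = -0.813775; p*ln(p) = 0.443182 * (-0.813775) = -0.360650
  p = 22/88 = 0.250000; ln(p) = -1.386294; p*ln(p) = 0.250000 * (-1.386294) = -0.346574
  p = 19/88 = 0.215909; ln(p) = -1.532898; p*ln(p) = 0.215909 * (-1.532898) = -0.330966
  p = 8/88 = 0.090909; ln(p) = -2.397896; p*ln(p) = 0.090909 * (-2.397896) = -0.217990
sum(p*ln(p)) = (-0.360650) + (-0.346574) + (-0.330966) + (-0.217990) = -1.256180
H' = -(-1.256180) = 1.256180 ≈ 1.2562

1.2562


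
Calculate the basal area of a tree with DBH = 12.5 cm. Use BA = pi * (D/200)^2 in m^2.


D/200 = 12.5/200 = 0.0625 m
(D/200)^2 = 0.0625^2 = 0.00390625
BA = 3.141593 * 0.00390625 = 0.0122718 ≈ 0.0123 m^2

0.0123 m^2


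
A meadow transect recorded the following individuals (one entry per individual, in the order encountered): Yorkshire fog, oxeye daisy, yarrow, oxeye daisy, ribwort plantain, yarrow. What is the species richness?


Total individuals logged = 6
Distinct species (count of individuals): Yorkshire fog (1), oxeye daisy (2), yarrow (2), ribwort plantain (1)
Species richness = number of distinct species = 4

4


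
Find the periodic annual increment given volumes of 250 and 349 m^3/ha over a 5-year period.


PAI = (V2 - V1) / period = (349 - 250) / 5 = 99 / 5 = 19.80 m^3/ha/yr

19.80 m^3/ha/yr


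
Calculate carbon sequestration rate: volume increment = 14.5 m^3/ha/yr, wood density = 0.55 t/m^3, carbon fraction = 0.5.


C = 14.5 * 0.55 * 0.5 = 3.9875 ≈ 3.99 t C/ha/yr

3.99 t C/ha/yr


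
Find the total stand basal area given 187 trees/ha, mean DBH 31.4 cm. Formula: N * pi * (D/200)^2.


(D/200)^2 = (31.4/200)^2 = 0.157^2 = 0.024649
Individual BA = 3.141593 * 0.024649 = 0.0774371 m^2
Stand BA = 187 * 0.0774371 = 14.4807 ≈ 14.48 m^2/ha

14.48 m^2/ha


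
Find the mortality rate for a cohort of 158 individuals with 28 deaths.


Mortality rate = 28 / 158 = 0.177215 ≈ 0.1772

0.1772


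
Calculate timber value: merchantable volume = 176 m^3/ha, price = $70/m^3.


Value = 176 * 70 = $12320/ha

$12320/ha


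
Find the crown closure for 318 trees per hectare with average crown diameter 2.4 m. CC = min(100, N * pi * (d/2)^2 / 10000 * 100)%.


(d/2)^2 = (2.4/2)^2 = 1.2^2 = 1.44
Crown area = 3.141593 * 1.44 = 4.52389 m^2
N * area / 10000 * 100 = 318 * 4.52389 / 10000 * 100 = 14.3860
CC = min(100, 14.3860) = 14.3860 ≈ 14.4%

14.4%


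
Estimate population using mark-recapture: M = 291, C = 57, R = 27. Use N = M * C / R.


N = M * C / R = 291 * 57 / 27 = 16587 / 27 = 614.33 ≈ 614

614 individuals


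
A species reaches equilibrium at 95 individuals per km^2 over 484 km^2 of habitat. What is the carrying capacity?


K = 95 * 484 = 45980 individuals

45980 individuals


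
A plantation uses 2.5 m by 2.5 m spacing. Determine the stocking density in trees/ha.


N = 10000 / 2.5^2 = 10000 / 6.25 = 1600.00 ≈ 1600 trees/ha

1600 trees/ha


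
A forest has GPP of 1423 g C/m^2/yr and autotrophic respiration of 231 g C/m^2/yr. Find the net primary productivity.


NPP = GPP - Ra = 1423 - 231 = 1192 g C/m^2/yr

1192 g C/m^2/yr


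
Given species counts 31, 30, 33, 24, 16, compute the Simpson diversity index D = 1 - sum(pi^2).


Total N = 31 + 30 + 33 + 24 + 16 = 134
Per-species terms:
  p = 31/134 = 0.231343; p^2 = 0.231343^2 = 0.053520
  p = 30/134 = 0.223881; p^2 = 0.223881^2 = 0.050123
  p = 33/134 = 0.246269; p^2 = 0.246269^2 = 0.060648
  p = 24/134 = 0.179104; p^2 = 0.179104^2 = 0.032078
  p = 16/134 = 0.119403; p^2 = 0.119403^2 = 0.014257
sum(p^2) = 0.053520 + 0.050123 + 0.060648 + 0.032078 + 0.014257 = 0.210626
D = 1 - 0.210626 = 0.789374 ≈ 0.7894

0.7894


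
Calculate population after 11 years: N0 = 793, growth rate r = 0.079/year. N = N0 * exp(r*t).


r*t = 0.079 * 11 = 0.869
exp(0.869) = 2.38453
N = 793 * 2.38453 = 1890.93 ≈ 1891

1891


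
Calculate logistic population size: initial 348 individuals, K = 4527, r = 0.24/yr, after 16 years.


(K - N0)/N0 = (4527 - 348)/348 = 4179/348 = 12.0086
r*t = 0.24 * 16 = 3.84; exp(-3.84) = 0.0214936
12.0086 * 0.0214936 = 0.258108
1 + 0.258108 = 1.25811
N = 4527 / 1.25811 = 3598.25 ≈ 3598

3598


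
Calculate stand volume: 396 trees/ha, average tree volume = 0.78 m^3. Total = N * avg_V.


V_stand = 396 * 0.78 = 308.88 ≈ 308.9 m^3/ha

308.9 m^3/ha


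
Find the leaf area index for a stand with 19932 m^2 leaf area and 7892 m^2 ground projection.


LAI = 19932 / 7892 = 2.5256 ≈ 2.53

2.53


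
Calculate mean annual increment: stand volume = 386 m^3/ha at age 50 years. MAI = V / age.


MAI = 386 / 50 = 7.72 m^3/ha/yr

7.72 m^3/ha/yr


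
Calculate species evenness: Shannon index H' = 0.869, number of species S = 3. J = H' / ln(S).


ln(3) = 1.09861
J = H' / ln(S) = 0.869 / 1.09861 = 0.791000 ≈ 0.7910

0.7910


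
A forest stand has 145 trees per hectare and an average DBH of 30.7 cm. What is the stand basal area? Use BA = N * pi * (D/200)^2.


(D/200)^2 = (30.7/200)^2 = 0.1535^2 = 0.02356225
Individual BA = 3.141593 * 0.02356225 = 0.0740230 m^2
Stand BA = 145 * 0.0740230 = 10.7333 ≈ 10.73 m^2/ha

10.73 m^2/ha


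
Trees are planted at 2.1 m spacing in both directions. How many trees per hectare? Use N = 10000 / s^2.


N = 10000 / 2.1^2 = 10000 / 4.41 = 2267.57 ≈ 2268 trees/ha

2268 trees/ha


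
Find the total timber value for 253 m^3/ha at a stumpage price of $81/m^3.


Value = 253 * 81 = $20493/ha

$20493/ha


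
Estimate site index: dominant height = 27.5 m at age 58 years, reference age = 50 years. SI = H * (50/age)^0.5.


50/58 = 0.862069
(0.862069)^0.5 = 0.928477
SI = 27.5 * 0.928477 = 25.5331 ≈ 25.5 m

25.5 m


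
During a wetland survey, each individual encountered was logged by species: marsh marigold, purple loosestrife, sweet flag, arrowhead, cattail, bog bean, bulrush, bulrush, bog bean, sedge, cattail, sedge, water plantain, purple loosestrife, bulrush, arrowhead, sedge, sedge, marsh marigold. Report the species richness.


Total individuals logged = 19
Distinct species (count of individuals): marsh marigold (2), purple loosestrife (2), sweet flag (1), arrowhead (2), cattail (2), bog bean (2), bulrush (3), sedge (4), water plantain (1)
Species richness = number of distinct species = 9

9


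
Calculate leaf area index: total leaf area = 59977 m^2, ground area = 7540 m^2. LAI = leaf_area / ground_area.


LAI = 59977 / 7540 = 7.9545 ≈ 7.95

7.95


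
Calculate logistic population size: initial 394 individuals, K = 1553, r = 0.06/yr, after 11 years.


(K - N0)/N0 = (1553 - 394)/394 = 1159/394 = 2.94162
r*t = 0.06 * 11 = 0.66; exp(-0.66) = 0.516851
2.94162 * 0.516851 = 1.52038
1 + 1.52038 = 2.52038
N = 1553 / 2.52038 = 616.177 ≈ 616

616


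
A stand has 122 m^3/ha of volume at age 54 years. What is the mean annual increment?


MAI = 122 / 54 = 2.2593 ≈ 2.26 m^3/ha/yr

2.26 m^3/ha/yr


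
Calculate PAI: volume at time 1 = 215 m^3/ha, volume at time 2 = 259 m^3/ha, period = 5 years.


PAI = (V2 - V1) / period = (259 - 215) / 5 = 44 / 5 = 8.80 m^3/ha/yr

8.80 m^3/ha/yr


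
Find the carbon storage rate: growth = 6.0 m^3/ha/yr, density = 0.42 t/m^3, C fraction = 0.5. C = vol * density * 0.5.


C = 6.0 * 0.42 * 0.5 = 1.26 t C/ha/yr

1.26 t C/ha/yr


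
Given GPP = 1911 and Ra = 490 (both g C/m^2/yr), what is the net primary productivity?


NPP = GPP - Ra = 1911 - 490 = 1421 g C/m^2/yr

1421 g C/m^2/yr


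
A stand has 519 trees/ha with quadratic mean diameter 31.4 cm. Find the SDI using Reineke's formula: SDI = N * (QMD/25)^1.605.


QMD/25 = 31.4/25 = 1.256
(1.256)^1.605 = exp(1.605 * ln(1.256)) = exp(1.605 * 0.227932) = exp(0.365831) = 1.44171
SDI = 519 * 1.44171 = 748.247 ≈ 748

748


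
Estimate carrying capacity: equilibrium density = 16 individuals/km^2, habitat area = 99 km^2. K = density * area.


K = 16 * 99 = 1584 individuals

1584 individuals


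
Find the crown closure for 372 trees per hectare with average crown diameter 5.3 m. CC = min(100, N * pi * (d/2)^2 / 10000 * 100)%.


(d/2)^2 = (5.3/2)^2 = 2.65^2 = 7.0225
Crown area = 3.141593 * 7.0225 = 22.0618 m^2
N * area / 10000 * 100 = 372 * 22.0618 / 10000 * 100 = 82.0699
CC = min(100, 82.0699) = 82.0699 ≈ 82.1%

82.1%


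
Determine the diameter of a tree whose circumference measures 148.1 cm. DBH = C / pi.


DBH = C / pi = 148.1 / 3.141593 = 47.1417 ≈ 47.14 cm

47.14 cm


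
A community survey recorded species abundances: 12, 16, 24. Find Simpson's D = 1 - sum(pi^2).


Total N = 12 + 16 + 24 = 52
Per-species terms:
  p = 12/52 = 0.230769; p^2 = 0.230769^2 = 0.053254
  p = 16/52 = 0.307692; p^2 = 0.307692^2 = 0.094674
  p = 24/52 = 0.461538; p^2 = 0.461538^2 = 0.213017
sum(p^2) = 0.053254 + 0.094674 + 0.213017 = 0.360945
D = 1 - 0.360945 = 0.639055 ≈ 0.6391

0.6391


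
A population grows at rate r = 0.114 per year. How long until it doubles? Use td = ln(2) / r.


td = ln(2) / 0.114 = 0.693147 / 0.114 = 6.08024 ≈ 6.1 years

6.1 years


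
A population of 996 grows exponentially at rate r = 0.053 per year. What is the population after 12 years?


r*t = 0.053 * 12 = 0.636
exp(0.636) = 1.88891
N = 996 * 1.88891 = 1881.35 ≈ 1881

1881


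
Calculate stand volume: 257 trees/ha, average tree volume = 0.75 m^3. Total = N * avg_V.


V_stand = 257 * 0.75 = 192.75 ≈ 192.8 m^3/ha

192.8 m^3/ha


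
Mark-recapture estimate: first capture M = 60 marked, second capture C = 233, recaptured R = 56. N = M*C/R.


N = M * C / R = 60 * 233 / 56 = 13980 / 56 = 249.64 ≈ 250

250 individuals


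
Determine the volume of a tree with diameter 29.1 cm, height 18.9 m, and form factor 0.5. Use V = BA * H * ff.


(D/200)^2 = (29.1/200)^2 = 0.1455^2 = 0.02117025
BA = 3.141593 * 0.02117025 = 0.0665083 m^2
V = 0.0665083 * 18.9 * 0.5 = 0.628503 ≈ 0.629 m^3

0.629 m^3


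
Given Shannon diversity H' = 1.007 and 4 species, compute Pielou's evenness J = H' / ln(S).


ln(4) = 1.38629
J = H' / ln(S) = 1.007 / 1.38629 = 0.726399 ≈ 0.7264

0.7264


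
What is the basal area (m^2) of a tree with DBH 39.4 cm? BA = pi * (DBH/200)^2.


D/200 = 39.4/200 = 0.197 m
(D/200)^2 = 0.197^2 = 0.038809
BA = 3.141593 * 0.038809 = 0.121922 ≈ 0.1219 m^2

0.1219 m^2


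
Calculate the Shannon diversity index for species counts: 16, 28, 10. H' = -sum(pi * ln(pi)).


Total N = 16 + 28 + 10 = 54
Per-species terms:
  p = 16/54 = 0.296296; ln(p) = -1.216396; p*ln(p) = 0.296296 * (-1.216396) = -0.360413
  p = 28/54 = 0.518519; ln(p) = -0.656779; p*ln(p) = 0.518519 * (-0.656779) = -0.340552
  p = 10/54 = 0.185185; ln(p) = -1.686400; p*ln(p) = 0.185185 * (-1.686400) = -0.312296
sum(p*ln(p)) = (-0.360413) + (-0.340552) + (-0.312296) = -1.013261
H' = -(-1.013261) = 1.013261 ≈ 1.0133

1.0133


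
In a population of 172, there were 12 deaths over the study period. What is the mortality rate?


Mortality rate = 12 / 172 = 0.069767 ≈ 0.0698

0.0698


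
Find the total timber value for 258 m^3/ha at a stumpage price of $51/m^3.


Value = 258 * 51 = $13158/ha

$13158/ha


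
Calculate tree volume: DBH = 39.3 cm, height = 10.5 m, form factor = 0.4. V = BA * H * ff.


(D/200)^2 = (39.3/200)^2 = 0.1965^2 = 0.03861225
BA = 3.141593 * 0.03861225 = 0.121304 m^2
V = 0.121304 * 10.5 * 0.4 = 0.509477 ≈ 0.509 m^3

0.509 m^3


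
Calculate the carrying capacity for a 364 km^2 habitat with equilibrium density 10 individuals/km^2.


K = 10 * 364 = 3640 individuals

3640 individuals


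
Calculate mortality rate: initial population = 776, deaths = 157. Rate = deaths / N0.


Mortality rate = 157 / 776 = 0.202320 ≈ 0.2023

0.2023


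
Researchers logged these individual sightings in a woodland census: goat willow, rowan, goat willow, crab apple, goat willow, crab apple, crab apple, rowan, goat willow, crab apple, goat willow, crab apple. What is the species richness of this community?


Total individuals logged = 12
Distinct species (count of individuals): goat willow (5), rowan (2), crab apple (5)
Species richness = number of distinct species = 3

3


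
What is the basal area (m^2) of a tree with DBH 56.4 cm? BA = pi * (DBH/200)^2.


D/200 = 56.4/200 = 0.282 m
(D/200)^2 = 0.282^2 = 0.079524
BA = 3.141593 * 0.079524 = 0.249832 ≈ 0.2498 m^2

0.2498 m^2


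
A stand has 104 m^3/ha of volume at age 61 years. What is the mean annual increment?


MAI = 104 / 61 = 1.7049 ≈ 1.70 m^3/ha/yr

1.70 m^3/ha/yr


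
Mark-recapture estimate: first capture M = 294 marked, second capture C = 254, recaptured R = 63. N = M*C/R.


N = M * C / R = 294 * 254 / 63 = 74676 / 63 = 1185.33 ≈ 1185

1185 individuals


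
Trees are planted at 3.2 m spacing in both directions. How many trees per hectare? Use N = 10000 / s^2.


N = 10000 / 3.2^2 = 10000 / 10.24 = 976.563 ≈ 977 trees/ha

977 trees/ha


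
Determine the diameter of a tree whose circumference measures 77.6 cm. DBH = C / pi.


DBH = C / pi = 77.6 / 3.141593 = 24.7008 ≈ 24.70 cm

24.70 cm


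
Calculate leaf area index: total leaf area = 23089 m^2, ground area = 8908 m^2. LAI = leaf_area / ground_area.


LAI = 23089 / 8908 = 2.5919 ≈ 2.59

2.59


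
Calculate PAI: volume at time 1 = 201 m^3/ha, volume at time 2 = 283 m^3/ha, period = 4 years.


PAI = (V2 - V1) / period = (283 - 201) / 4 = 82 / 4 = 20.50 m^3/ha/yr

20.50 m^3/ha/yr


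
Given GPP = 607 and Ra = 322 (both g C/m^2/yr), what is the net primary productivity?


NPP = GPP - Ra = 607 - 322 = 285 g C/m^2/yr

285 g C/m^2/yr


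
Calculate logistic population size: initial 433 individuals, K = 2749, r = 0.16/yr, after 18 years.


(K - N0)/N0 = (2749 - 433)/433 = 2316/433 = 5.34873
r*t = 0.16 * 18 = 2.88; exp(-2.88) = 0.0561348
5.34873 * 0.0561348 = 0.300250
1 + 0.300250 = 1.30025
N = 2749 / 1.30025 = 2114.21 ≈ 2114

2114


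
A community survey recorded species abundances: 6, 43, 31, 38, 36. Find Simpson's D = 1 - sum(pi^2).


Total N = 6 + 43 + 31 + 38 + 36 = 154
Per-species terms:
  p = 6/154 = 0.038961; p^2 = 0.038961^2 = 0.001518
  p = 43/154 = 0.279221; p^2 = 0.279221^2 = 0.077964
  p = 31/154 = 0.201299; p^2 = 0.201299^2 = 0.040521
  p = 38/154 = 0.246753; p^2 = 0.246753^2 = 0.060887
  p = 36/154 = 0.233766; p^2 = 0.233766^2 = 0.054647
sum(p^2) = 0.001518 + 0.077964 + 0.040521 + 0.060887 + 0.054647 = 0.235537
D = 1 - 0.235537 = 0.764463 ≈ 0.7645

0.7645


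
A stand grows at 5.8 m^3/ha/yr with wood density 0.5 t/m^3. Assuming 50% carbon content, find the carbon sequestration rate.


C = 5.8 * 0.5 * 0.5 = 1.45 t C/ha/yr

1.45 t C/ha/yr


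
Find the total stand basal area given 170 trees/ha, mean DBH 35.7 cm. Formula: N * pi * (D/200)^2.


(D/200)^2 = (35.7/200)^2 = 0.1785^2 = 0.03186225
Individual BA = 3.141593 * 0.03186225 = 0.100098 m^2
Stand BA = 170 * 0.100098 = 17.0167 ≈ 17.02 m^2/ha

17.02 m^2/ha


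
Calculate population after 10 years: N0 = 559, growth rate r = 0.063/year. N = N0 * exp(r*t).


r*t = 0.063 * 10 = 0.63
exp(0.63) = 1.87761
N = 559 * 1.87761 = 1049.58 ≈ 1050

1050


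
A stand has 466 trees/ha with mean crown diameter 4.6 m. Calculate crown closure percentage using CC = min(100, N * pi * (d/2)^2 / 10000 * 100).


(d/2)^2 = (4.6/2)^2 = 2.3^2 = 5.29
Crown area = 3.141593 * 5.29 = 16.6190 m^2
N * area / 10000 * 100 = 466 * 16.6190 / 10000 * 100 = 77.4445
CC = min(100, 77.4445) = 77.4445 ≈ 77.4%

77.4%


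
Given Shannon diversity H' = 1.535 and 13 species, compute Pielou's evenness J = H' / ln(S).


ln(13) = 2.56495
J = H' / ln(S) = 1.535 / 2.56495 = 0.598452 ≈ 0.5985

0.5985


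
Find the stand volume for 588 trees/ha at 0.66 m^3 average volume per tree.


V_stand = 588 * 0.66 = 388.08 ≈ 388.1 m^3/ha

388.1 m^3/ha


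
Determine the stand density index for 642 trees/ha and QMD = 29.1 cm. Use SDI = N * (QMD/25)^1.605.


QMD/25 = 29.1/25 = 1.164
(1.164)^1.605 = exp(1.605 * ln(1.164)) = exp(1.605 * 0.151862) = exp(0.243739) = 1.27601
SDI = 642 * 1.27601 = 819.198 ≈ 819

819


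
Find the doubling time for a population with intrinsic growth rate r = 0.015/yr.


td = ln(2) / 0.015 = 0.693147 / 0.015 = 46.2098 ≈ 46.2 years

46.2 years


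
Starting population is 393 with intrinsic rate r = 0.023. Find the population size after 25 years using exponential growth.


r*t = 0.023 * 25 = 0.575
exp(0.575) = 1.77713
N = 393 * 1.77713 = 698.412 ≈ 698

698


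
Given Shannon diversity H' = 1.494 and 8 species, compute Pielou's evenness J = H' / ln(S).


ln(8) = 2.07944
J = H' / ln(S) = 1.494 / 2.07944 = 0.718463 ≈ 0.7185

0.7185


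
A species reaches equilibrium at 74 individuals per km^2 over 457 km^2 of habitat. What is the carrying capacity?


K = 74 * 457 = 33818 individuals

33818 individuals


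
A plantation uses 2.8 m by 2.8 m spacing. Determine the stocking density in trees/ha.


N = 10000 / 2.8^2 = 10000 / 7.84 = 1275.51 ≈ 1276 trees/ha

1276 trees/ha


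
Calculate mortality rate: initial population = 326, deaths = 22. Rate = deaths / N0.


Mortality rate = 22 / 326 = 0.067485 ≈ 0.0675

0.0675


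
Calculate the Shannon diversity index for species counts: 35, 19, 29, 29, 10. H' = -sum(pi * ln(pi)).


Total N = 35 + 19 + 29 + 29 + 10 = 122
Per-species terms:
  p = 35/122 = 0.286885; ln(p) = -1.248674; p*ln(p) = 0.286885 * (-1.248674) = -0.358226
  p = 19/122 = 0.155738; ln(p) = -1.859580; p*ln(p) = 0.155738 * (-1.859580) = -0.289607
  p = 29/122 = 0.237705; ln(p) = -1.436725; p*ln(p) = 0.237705 * (-1.436725) = -0.341517
  p = 29/122 = 0.237705; ln(p) = -1.436725; p*ln(p) = 0.237705 * (-1.436725) = -0.341517
  p = 10/122 = 0.081967; ln(p) = -2.501439; p*ln(p) = 0.081967 * (-2.501439) = -0.205035
sum(p*ln(p)) = (-0.358226) + (-0.289607) + (-0.341517) + (-0.341517) + (-0.205035) = -1.535902
H' = -(-1.535902) = 1.535902 ≈ 1.5359

1.5359


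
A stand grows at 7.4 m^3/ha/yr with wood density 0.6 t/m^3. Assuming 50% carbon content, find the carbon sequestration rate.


C = 7.4 * 0.6 * 0.5 = 2.22 t C/ha/yr

2.22 t C/ha/yr


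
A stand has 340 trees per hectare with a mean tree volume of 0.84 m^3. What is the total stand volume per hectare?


V_stand = 340 * 0.84 = 285.6 m^3/ha

285.6 m^3/ha


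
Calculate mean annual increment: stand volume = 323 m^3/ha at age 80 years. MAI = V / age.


MAI = 323 / 80 = 4.0375 ≈ 4.04 m^3/ha/yr

4.04 m^3/ha/yr


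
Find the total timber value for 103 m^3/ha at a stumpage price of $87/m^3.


Value = 103 * 87 = $8961/ha

$8961/ha


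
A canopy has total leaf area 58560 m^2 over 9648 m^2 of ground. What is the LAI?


LAI = 58560 / 9648 = 6.0697 ≈ 6.07

6.07


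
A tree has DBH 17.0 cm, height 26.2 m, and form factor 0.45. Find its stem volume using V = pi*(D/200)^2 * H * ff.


(D/200)^2 = (17.0/200)^2 = 0.085^2 = 0.007225
BA = 3.141593 * 0.007225 = 0.0226980 m^2
V = 0.0226980 * 26.2 * 0.45 = 0.267609 ≈ 0.268 m^3

0.268 m^3


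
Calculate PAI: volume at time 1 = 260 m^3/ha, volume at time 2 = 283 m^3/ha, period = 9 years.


PAI = (V2 - V1) / period = (283 - 260) / 9 = 23 / 9 = 2.5556 ≈ 2.56 m^3/ha/yr

2.56 m^3/ha/yr


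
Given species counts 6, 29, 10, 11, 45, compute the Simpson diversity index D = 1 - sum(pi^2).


Total N = 6 + 29 + 10 + 11 + 45 = 101
Per-species terms:
  p = 6/101 = 0.059406; p^2 = 0.059406^2 = 0.003529
  p = 29/101 = 0.287129; p^2 = 0.287129^2 = 0.082443
  p = 10/101 = 0.099010; p^2 = 0.099010^2 = 0.009803
  p = 11/101 = 0.108911; p^2 = 0.108911^2 = 0.011862
  p = 45/101 = 0.445545; p^2 = 0.445545^2 = 0.198510
sum(p^2) = 0.003529 + 0.082443 + 0.009803 + 0.011862 + 0.198510 = 0.306147
D = 1 - 0.306147 = 0.693853 ≈ 0.6939

0.6939
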